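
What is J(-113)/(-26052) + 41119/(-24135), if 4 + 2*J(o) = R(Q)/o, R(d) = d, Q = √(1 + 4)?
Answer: -178530653/104794170 + √5/5887752 ≈ -1.7036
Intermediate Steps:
Q = √5 ≈ 2.2361
J(o) = -2 + √5/(2*o) (J(o) = -2 + (√5/o)/2 = -2 + √5/(2*o))
J(-113)/(-26052) + 41119/(-24135) = (-2 + (½)*√5/(-113))/(-26052) + 41119/(-24135) = (-2 + (½)*√5*(-1/113))*(-1/26052) + 41119*(-1/24135) = (-2 - √5/226)*(-1/26052) - 41119/24135 = (1/13026 + √5/5887752) - 41119/24135 = -178530653/104794170 + √5/5887752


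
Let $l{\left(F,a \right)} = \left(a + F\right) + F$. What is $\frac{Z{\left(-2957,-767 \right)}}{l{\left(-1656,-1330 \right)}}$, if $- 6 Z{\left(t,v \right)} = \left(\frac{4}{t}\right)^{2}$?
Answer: $\frac{4}{60883420587} \approx 6.5699 \cdot 10^{-11}$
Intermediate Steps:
$Z{\left(t,v \right)} = - \frac{8}{3 t^{2}}$ ($Z{\left(t,v \right)} = - \frac{\left(\frac{4}{t}\right)^{2}}{6} = - \frac{16 \frac{1}{t^{2}}}{6} = - \frac{8}{3 t^{2}}$)
$l{\left(F,a \right)} = a + 2 F$ ($l{\left(F,a \right)} = \left(F + a\right) + F = a + 2 F$)
$\frac{Z{\left(-2957,-767 \right)}}{l{\left(-1656,-1330 \right)}} = \frac{\left(- \frac{8}{3}\right) \frac{1}{8743849}}{-1330 + 2 \left(-1656\right)} = \frac{\left(- \frac{8}{3}\right) \frac{1}{8743849}}{-1330 - 3312} = - \frac{8}{26231547 \left(-4642\right)} = \left(- \frac{8}{26231547}\right) \left(- \frac{1}{4642}\right) = \frac{4}{60883420587}$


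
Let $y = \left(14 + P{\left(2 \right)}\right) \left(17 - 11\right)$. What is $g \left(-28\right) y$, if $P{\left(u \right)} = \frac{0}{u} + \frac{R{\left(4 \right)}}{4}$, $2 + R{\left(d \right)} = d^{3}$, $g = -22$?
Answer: $109032$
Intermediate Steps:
$R{\left(d \right)} = -2 + d^{3}$
$P{\left(u \right)} = \frac{31}{2}$ ($P{\left(u \right)} = \frac{0}{u} + \frac{-2 + 4^{3}}{4} = 0 + \left(-2 + 64\right) \frac{1}{4} = 0 + 62 \cdot \frac{1}{4} = 0 + \frac{31}{2} = \frac{31}{2}$)
$y = 177$ ($y = \left(14 + \frac{31}{2}\right) \left(17 - 11\right) = \frac{59}{2} \cdot 6 = 177$)
$g \left(-28\right) y = \left(-22\right) \left(-28\right) 177 = 616 \cdot 177 = 109032$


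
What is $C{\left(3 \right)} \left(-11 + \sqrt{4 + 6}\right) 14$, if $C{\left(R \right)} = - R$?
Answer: $462 - 42 \sqrt{10} \approx 329.18$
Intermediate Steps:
$C{\left(3 \right)} \left(-11 + \sqrt{4 + 6}\right) 14 = \left(-1\right) 3 \left(-11 + \sqrt{4 + 6}\right) 14 = - 3 \left(-11 + \sqrt{10}\right) 14 = \left(33 - 3 \sqrt{10}\right) 14 = 462 - 42 \sqrt{10}$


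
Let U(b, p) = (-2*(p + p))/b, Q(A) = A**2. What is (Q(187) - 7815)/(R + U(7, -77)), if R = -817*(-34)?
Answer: 13577/13911 ≈ 0.97599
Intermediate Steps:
R = 27778
U(b, p) = -4*p/b (U(b, p) = (-4*p)/b = -4*p/b)
(Q(187) - 7815)/(R + U(7, -77)) = (187**2 - 7815)/(27778 - 4*(-77)/7) = (34969 - 7815)/(27778 - 4*(-77)*1/7) = 27154/(27778 + 44) = 27154/27822 = 27154*(1/27822) = 13577/13911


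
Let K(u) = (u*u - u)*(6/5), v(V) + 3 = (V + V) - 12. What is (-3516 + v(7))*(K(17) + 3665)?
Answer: -70188769/5 ≈ -1.4038e+7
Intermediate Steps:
v(V) = -15 + 2*V (v(V) = -3 + ((V + V) - 12) = -3 + (2*V - 12) = -3 + (-12 + 2*V) = -15 + 2*V)
K(u) = -6*u/5 + 6*u²/5 (K(u) = (u² - u)*(6*(⅕)) = (u² - u)*(6/5) = -6*u/5 + 6*u²/5)
(-3516 + v(7))*(K(17) + 3665) = (-3516 + (-15 + 2*7))*((6/5)*17*(-1 + 17) + 3665) = (-3516 + (-15 + 14))*((6/5)*17*16 + 3665) = (-3516 - 1)*(1632/5 + 3665) = -3517*19957/5 = -70188769/5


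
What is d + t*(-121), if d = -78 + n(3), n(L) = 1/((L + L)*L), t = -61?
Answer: 131455/18 ≈ 7303.1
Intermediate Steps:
n(L) = 1/(2*L**2) (n(L) = 1/(((2*L))*L) = (1/(2*L))/L = 1/(2*L**2))
d = -1403/18 (d = -78 + (1/2)/3**2 = -78 + (1/2)*(1/9) = -78 + 1/18 = -1403/18 ≈ -77.944)
d + t*(-121) = -1403/18 - 61*(-121) = -1403/18 + 7381 = 131455/18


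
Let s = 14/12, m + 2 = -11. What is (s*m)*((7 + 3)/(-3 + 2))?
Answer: 455/3 ≈ 151.67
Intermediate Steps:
m = -13 (m = -2 - 11 = -13)
s = 7/6 (s = 14*(1/12) = 7/6 ≈ 1.1667)
(s*m)*((7 + 3)/(-3 + 2)) = ((7/6)*(-13))*((7 + 3)/(-3 + 2)) = -455/(3*(-1)) = -455*(-1)/3 = -91/6*(-10) = 455/3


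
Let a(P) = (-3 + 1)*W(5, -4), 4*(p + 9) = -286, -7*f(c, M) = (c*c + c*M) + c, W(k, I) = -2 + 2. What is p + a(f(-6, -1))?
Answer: -161/2 ≈ -80.500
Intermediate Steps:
W(k, I) = 0
f(c, M) = -c/7 - c**2/7 - M*c/7 (f(c, M) = -((c*c + c*M) + c)/7 = -((c**2 + M*c) + c)/7 = -(c + c**2 + M*c)/7 = -c/7 - c**2/7 - M*c/7)
p = -161/2 (p = -9 + (1/4)*(-286) = -9 - 143/2 = -161/2 ≈ -80.500)
a(P) = 0 (a(P) = (-3 + 1)*0 = -2*0 = 0)
p + a(f(-6, -1)) = -161/2 + 0 = -161/2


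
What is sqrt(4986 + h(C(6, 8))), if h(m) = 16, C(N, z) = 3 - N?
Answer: sqrt(5002) ≈ 70.725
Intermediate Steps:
sqrt(4986 + h(C(6, 8))) = sqrt(4986 + 16) = sqrt(5002)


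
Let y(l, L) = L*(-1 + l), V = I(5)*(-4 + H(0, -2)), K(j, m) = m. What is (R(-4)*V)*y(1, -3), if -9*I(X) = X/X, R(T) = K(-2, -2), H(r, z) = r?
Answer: 0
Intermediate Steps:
R(T) = -2
I(X) = -1/9 (I(X) = -X/(9*X) = -1/9*1 = -1/9)
V = 4/9 (V = -(-4 + 0)/9 = -1/9*(-4) = 4/9 ≈ 0.44444)
(R(-4)*V)*y(1, -3) = (-2*4/9)*(-3*(-1 + 1)) = -(-8)*0/3 = -8/9*0 = 0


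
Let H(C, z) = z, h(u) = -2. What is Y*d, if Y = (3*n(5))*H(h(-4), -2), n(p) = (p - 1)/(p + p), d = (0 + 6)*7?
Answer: -504/5 ≈ -100.80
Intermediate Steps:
d = 42 (d = 6*7 = 42)
n(p) = (-1 + p)/(2*p) (n(p) = (-1 + p)/((2*p)) = (-1 + p)*(1/(2*p)) = (-1 + p)/(2*p))
Y = -12/5 (Y = (3*((1/2)*(-1 + 5)/5))*(-2) = (3*((1/2)*(1/5)*4))*(-2) = (3*(2/5))*(-2) = (6/5)*(-2) = -12/5 ≈ -2.4000)
Y*d = -12/5*42 = -504/5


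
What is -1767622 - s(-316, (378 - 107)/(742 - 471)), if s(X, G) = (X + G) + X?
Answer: -1766991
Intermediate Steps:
s(X, G) = G + 2*X (s(X, G) = (G + X) + X = G + 2*X)
-1767622 - s(-316, (378 - 107)/(742 - 471)) = -1767622 - ((378 - 107)/(742 - 471) + 2*(-316)) = -1767622 - (271/271 - 632) = -1767622 - (271*(1/271) - 632) = -1767622 - (1 - 632) = -1767622 - 1*(-631) = -1767622 + 631 = -1766991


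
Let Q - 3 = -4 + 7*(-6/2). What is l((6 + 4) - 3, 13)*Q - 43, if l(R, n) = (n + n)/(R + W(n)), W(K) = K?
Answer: -358/5 ≈ -71.600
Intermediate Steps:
Q = -22 (Q = 3 + (-4 + 7*(-6/2)) = 3 + (-4 + 7*(-6*1/2)) = 3 + (-4 + 7*(-3)) = 3 + (-4 - 21) = 3 - 25 = -22)
l(R, n) = 2*n/(R + n) (l(R, n) = (n + n)/(R + n) = (2*n)/(R + n) = 2*n/(R + n))
l((6 + 4) - 3, 13)*Q - 43 = (2*13/(((6 + 4) - 3) + 13))*(-22) - 43 = (2*13/((10 - 3) + 13))*(-22) - 43 = (2*13/(7 + 13))*(-22) - 43 = (2*13/20)*(-22) - 43 = (2*13*(1/20))*(-22) - 43 = (13/10)*(-22) - 43 = -143/5 - 43 = -358/5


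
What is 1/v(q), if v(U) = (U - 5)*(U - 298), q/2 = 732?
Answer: 1/1701194 ≈ 5.8782e-7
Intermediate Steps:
q = 1464 (q = 2*732 = 1464)
v(U) = (-298 + U)*(-5 + U) (v(U) = (-5 + U)*(-298 + U) = (-298 + U)*(-5 + U))
1/v(q) = 1/(1490 + 1464² - 303*1464) = 1/(1490 + 2143296 - 443592) = 1/1701194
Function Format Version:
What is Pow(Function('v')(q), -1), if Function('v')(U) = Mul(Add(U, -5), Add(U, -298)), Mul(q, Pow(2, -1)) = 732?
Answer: Rational(1, 1701194) ≈ 5.8782e-7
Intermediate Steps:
q = 1464 (q = Mul(2, 732) = 1464)
Function('v')(U) = Mul(Add(-298, U), Add(-5, U)) (Function('v')(U) = Mul(Add(-5, U), Add(-298, U)) = Mul(Add(-298, U), Add(-5, U)))
Pow(Function('v')(q), -1) = Pow(Add(1490, Pow(1464, 2), Mul(-303, 1464)), -1) = Pow(Add(1490, 2143296, -443592), -1) = Pow(1701194, -1) = Rational(1, 1701194)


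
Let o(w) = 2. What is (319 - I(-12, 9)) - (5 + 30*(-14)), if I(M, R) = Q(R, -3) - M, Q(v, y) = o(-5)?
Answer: 720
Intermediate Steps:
Q(v, y) = 2
I(M, R) = 2 - M
(319 - I(-12, 9)) - (5 + 30*(-14)) = (319 - (2 - 1*(-12))) - (5 + 30*(-14)) = (319 - (2 + 12)) - (5 - 420) = (319 - 1*14) - 1*(-415) = (319 - 14) + 415 = 305 + 415 = 720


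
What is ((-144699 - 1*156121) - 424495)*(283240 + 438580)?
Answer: -523546873300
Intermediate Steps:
((-144699 - 1*156121) - 424495)*(283240 + 438580) = ((-144699 - 156121) - 424495)*721820 = (-300820 - 424495)*721820 = -725315*721820 = -523546873300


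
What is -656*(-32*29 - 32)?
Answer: 629760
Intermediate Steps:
-656*(-32*29 - 32) = -656*(-928 - 32) = -656*(-960) = 629760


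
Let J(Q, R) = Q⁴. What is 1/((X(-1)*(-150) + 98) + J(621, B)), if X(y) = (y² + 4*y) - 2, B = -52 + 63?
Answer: 1/148718981729 ≈ 6.7241e-12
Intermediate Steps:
B = 11
X(y) = -2 + y² + 4*y
1/((X(-1)*(-150) + 98) + J(621, B)) = 1/(((-2 + (-1)² + 4*(-1))*(-150) + 98) + 621⁴) = 1/(((-2 + 1 - 4)*(-150) + 98) + 148718980881) = 1/((-5*(-150) + 98) + 148718980881) = 1/((750 + 98) + 148718980881) = 1/(848 + 148718980881) = 1/148718981729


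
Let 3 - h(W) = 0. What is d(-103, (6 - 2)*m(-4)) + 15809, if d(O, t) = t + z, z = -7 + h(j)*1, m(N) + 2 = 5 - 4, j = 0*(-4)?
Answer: 15801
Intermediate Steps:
j = 0
h(W) = 3 (h(W) = 3 - 1*0 = 3 + 0 = 3)
m(N) = -1 (m(N) = -2 + (5 - 4) = -2 + 1 = -1)
z = -4 (z = -7 + 3*1 = -7 + 3 = -4)
d(O, t) = -4 + t (d(O, t) = t - 4 = -4 + t)
d(-103, (6 - 2)*m(-4)) + 15809 = (-4 + (6 - 2)*(-1)) + 15809 = (-4 + 4*(-1)) + 15809 = (-4 - 4) + 15809 = -8 + 15809 = 15801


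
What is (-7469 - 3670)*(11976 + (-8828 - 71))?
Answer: -34274703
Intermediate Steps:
(-7469 - 3670)*(11976 + (-8828 - 71)) = -11139*(11976 - 8899) = -11139*3077 = -34274703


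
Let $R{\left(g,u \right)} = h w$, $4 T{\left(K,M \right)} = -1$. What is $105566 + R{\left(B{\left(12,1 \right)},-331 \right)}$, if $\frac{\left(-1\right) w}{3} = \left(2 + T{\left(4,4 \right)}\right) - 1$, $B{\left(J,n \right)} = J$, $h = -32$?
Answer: $105638$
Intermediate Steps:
$T{\left(K,M \right)} = - \frac{1}{4}$ ($T{\left(K,M \right)} = \frac{1}{4} \left(-1\right) = - \frac{1}{4}$)
$w = - \frac{9}{4}$ ($w = - 3 \left(\left(2 - \frac{1}{4}\right) - 1\right) = - 3 \left(\frac{7}{4} - 1\right) = \left(-3\right) \frac{3}{4} = - \frac{9}{4} \approx -2.25$)
$R{\left(g,u \right)} = 72$ ($R{\left(g,u \right)} = \left(-32\right) \left(- \frac{9}{4}\right) = 72$)
$105566 + R{\left(B{\left(12,1 \right)},-331 \right)} = 105566 + 72 = 105638$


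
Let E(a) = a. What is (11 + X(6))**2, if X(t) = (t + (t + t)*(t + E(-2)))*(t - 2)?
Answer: 51529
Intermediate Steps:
X(t) = (-2 + t)*(t + 2*t*(-2 + t)) (X(t) = (t + (t + t)*(t - 2))*(t - 2) = (t + (2*t)*(-2 + t))*(-2 + t) = (t + 2*t*(-2 + t))*(-2 + t) = (-2 + t)*(t + 2*t*(-2 + t)))
(11 + X(6))**2 = (11 + 6*(6 - 7*6 + 2*6**2))**2 = (11 + 6*(6 - 42 + 2*36))**2 = (11 + 6*(6 - 42 + 72))**2 = (11 + 6*36)**2 = (11 + 216)**2 = 227**2 = 51529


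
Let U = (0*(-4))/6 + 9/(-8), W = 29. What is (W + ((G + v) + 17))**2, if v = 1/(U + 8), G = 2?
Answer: 7011904/3025 ≈ 2318.0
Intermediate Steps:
U = -9/8 (U = 0*(1/6) + 9*(-1/8) = 0 - 9/8 = -9/8 ≈ -1.1250)
v = 8/55 (v = 1/(-9/8 + 8) = 1/(55/8) = 8/55 ≈ 0.14545)
(W + ((G + v) + 17))**2 = (29 + ((2 + 8/55) + 17))**2 = (29 + (118/55 + 17))**2 = (29 + 1053/55)**2 = (2648/55)**2 = 7011904/3025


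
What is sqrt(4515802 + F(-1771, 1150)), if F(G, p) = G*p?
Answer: 4*sqrt(154947) ≈ 1574.5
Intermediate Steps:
sqrt(4515802 + F(-1771, 1150)) = sqrt(4515802 - 1771*1150) = sqrt(4515802 - 2036650) = sqrt(2479152) = 4*sqrt(154947)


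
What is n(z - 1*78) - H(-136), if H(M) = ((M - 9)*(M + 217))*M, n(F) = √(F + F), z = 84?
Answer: -1597320 + 2*√3 ≈ -1.5973e+6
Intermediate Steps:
n(F) = √2*√F (n(F) = √(2*F) = √2*√F)
H(M) = M*(-9 + M)*(217 + M) (H(M) = ((-9 + M)*(217 + M))*M = M*(-9 + M)*(217 + M))
n(z - 1*78) - H(-136) = √2*√(84 - 1*78) - (-136)*(-1953 + (-136)² + 208*(-136)) = √2*√(84 - 78) - (-136)*(-1953 + 18496 - 28288) = √2*√6 - (-136)*(-11745) = 2*√3 - 1*1597320 = 2*√3 - 1597320 = -1597320 + 2*√3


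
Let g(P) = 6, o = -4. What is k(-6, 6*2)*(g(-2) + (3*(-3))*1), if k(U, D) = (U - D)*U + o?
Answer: -312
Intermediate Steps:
k(U, D) = -4 + U*(U - D) (k(U, D) = (U - D)*U - 4 = U*(U - D) - 4 = -4 + U*(U - D))
k(-6, 6*2)*(g(-2) + (3*(-3))*1) = (-4 + (-6)² - 1*6*2*(-6))*(6 + (3*(-3))*1) = (-4 + 36 - 1*12*(-6))*(6 - 9*1) = (-4 + 36 + 72)*(6 - 9) = 104*(-3) = -312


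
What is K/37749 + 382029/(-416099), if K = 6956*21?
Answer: 15453621601/5235773717 ≈ 2.9515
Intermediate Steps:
K = 146076
K/37749 + 382029/(-416099) = 146076/37749 + 382029/(-416099) = 146076*(1/37749) + 382029*(-1/416099) = 48692/12583 - 382029/416099 = 15453621601/5235773717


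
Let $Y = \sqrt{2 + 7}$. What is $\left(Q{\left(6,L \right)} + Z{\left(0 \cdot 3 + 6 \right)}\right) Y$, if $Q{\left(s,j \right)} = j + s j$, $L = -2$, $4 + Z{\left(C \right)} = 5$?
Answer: $-39$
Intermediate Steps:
$Z{\left(C \right)} = 1$ ($Z{\left(C \right)} = -4 + 5 = 1$)
$Q{\left(s,j \right)} = j + j s$
$Y = 3$ ($Y = \sqrt{9} = 3$)
$\left(Q{\left(6,L \right)} + Z{\left(0 \cdot 3 + 6 \right)}\right) Y = \left(- 2 \left(1 + 6\right) + 1\right) 3 = \left(\left(-2\right) 7 + 1\right) 3 = \left(-14 + 1\right) 3 = \left(-13\right) 3 = -39$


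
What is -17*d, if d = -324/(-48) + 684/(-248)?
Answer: -8415/124 ≈ -67.863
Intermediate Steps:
d = 495/124 (d = -324*(-1/48) + 684*(-1/248) = 27/4 - 171/62 = 495/124 ≈ 3.9919)
-17*d = -17*495/124 = -1*8415/124 = -8415/124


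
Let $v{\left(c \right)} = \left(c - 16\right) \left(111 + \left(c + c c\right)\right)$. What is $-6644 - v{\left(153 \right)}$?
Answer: $-3249845$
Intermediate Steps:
$v{\left(c \right)} = \left(-16 + c\right) \left(111 + c + c^{2}\right)$ ($v{\left(c \right)} = \left(-16 + c\right) \left(111 + \left(c + c^{2}\right)\right) = \left(-16 + c\right) \left(111 + c + c^{2}\right)$)
$-6644 - v{\left(153 \right)} = -6644 - \left(-1776 + 153^{3} - 15 \cdot 153^{2} + 95 \cdot 153\right) = -6644 - \left(-1776 + 3581577 - 351135 + 14535\right) = -6644 - 3243201 = -3249845$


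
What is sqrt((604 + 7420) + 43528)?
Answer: 12*sqrt(358) ≈ 227.05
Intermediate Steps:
sqrt((604 + 7420) + 43528) = sqrt(8024 + 43528) = sqrt(51552) = 12*sqrt(358)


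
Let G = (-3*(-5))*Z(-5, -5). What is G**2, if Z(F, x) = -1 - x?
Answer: 3600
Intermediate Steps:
G = 60 (G = (-3*(-5))*(-1 - 1*(-5)) = 15*(-1 + 5) = 15*4 = 60)
G**2 = 60**2 = 3600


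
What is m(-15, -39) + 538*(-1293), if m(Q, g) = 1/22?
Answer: -15303947/22 ≈ -6.9563e+5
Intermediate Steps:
m(Q, g) = 1/22
m(-15, -39) + 538*(-1293) = 1/22 + 538*(-1293) = 1/22 - 695634 = -15303947/22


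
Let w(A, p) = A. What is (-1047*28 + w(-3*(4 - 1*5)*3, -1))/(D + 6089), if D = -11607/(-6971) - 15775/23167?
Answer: -4732997180199/983515120817 ≈ -4.8123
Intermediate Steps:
D = 158931844/161497157 (D = -11607*(-1/6971) - 15775*1/23167 = 11607/6971 - 15775/23167 = 158931844/161497157 ≈ 0.98412)
(-1047*28 + w(-3*(4 - 1*5)*3, -1))/(D + 6089) = (-1047*28 - 3*(4 - 1*5)*3)/(158931844/161497157 + 6089) = (-29316 - 3*(4 - 5)*3)/(983515120817/161497157) = (-29316 - 3*(-1)*3)*(161497157/983515120817) = (-29316 + 3*3)*(161497157/983515120817) = (-29316 + 9)*(161497157/983515120817) = -29307*161497157/983515120817 = -4732997180199/983515120817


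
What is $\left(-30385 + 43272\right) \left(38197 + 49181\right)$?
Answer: $1126040286$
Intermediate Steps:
$\left(-30385 + 43272\right) \left(38197 + 49181\right) = 12887 \cdot 87378 = 1126040286$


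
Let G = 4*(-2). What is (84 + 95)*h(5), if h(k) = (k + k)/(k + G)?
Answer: -1790/3 ≈ -596.67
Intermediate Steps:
G = -8
h(k) = 2*k/(-8 + k) (h(k) = (k + k)/(k - 8) = (2*k)/(-8 + k) = 2*k/(-8 + k))
(84 + 95)*h(5) = (84 + 95)*(2*5/(-8 + 5)) = 179*(2*5/(-3)) = 179*(2*5*(-1/3)) = 179*(-10/3) = -1790/3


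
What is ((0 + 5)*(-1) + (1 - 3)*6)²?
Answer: 289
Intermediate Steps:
((0 + 5)*(-1) + (1 - 3)*6)² = (5*(-1) - 2*6)² = (-5 - 12)² = (-17)² = 289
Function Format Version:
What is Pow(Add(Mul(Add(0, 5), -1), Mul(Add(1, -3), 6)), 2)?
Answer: 289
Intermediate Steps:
Pow(Add(Mul(Add(0, 5), -1), Mul(Add(1, -3), 6)), 2) = Pow(Add(Mul(5, -1), Mul(-2, 6)), 2) = Pow(Add(-5, -12), 2) = Pow(-17, 2) = 289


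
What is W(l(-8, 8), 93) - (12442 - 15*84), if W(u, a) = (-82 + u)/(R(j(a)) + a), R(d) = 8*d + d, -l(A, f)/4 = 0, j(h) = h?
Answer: -5199671/465 ≈ -11182.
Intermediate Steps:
l(A, f) = 0 (l(A, f) = -4*0 = 0)
R(d) = 9*d
W(u, a) = (-82 + u)/(10*a) (W(u, a) = (-82 + u)/(9*a + a) = (-82 + u)/((10*a)) = (-82 + u)*(1/(10*a)) = (-82 + u)/(10*a))
W(l(-8, 8), 93) - (12442 - 15*84) = (⅒)*(-82 + 0)/93 - (12442 - 15*84) = (⅒)*(1/93)*(-82) - (12442 - 1*1260) = -41/465 - (12442 - 1260) = -41/465 - 1*11182 = -41/465 - 11182 = -5199671/465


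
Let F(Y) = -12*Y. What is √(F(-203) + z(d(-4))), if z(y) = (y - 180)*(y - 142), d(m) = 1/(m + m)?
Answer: 3*√199369/8 ≈ 167.44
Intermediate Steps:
d(m) = 1/(2*m)
z(y) = (-180 + y)*(-142 + y)
√(F(-203) + z(d(-4))) = √(-12*(-203) + (25560 + ((½)/(-4))² - 161/(-4))) = √(2436 + (25560 + ((½)*(-¼))² - 161*(-1)/4)) = √(2436 + (25560 + (-⅛)² - 322*(-⅛))) = √(2436 + (25560 + 1/64 + 161/4)) = √(2436 + 1638417/64) = √(1794321/64) = 3*√199369/8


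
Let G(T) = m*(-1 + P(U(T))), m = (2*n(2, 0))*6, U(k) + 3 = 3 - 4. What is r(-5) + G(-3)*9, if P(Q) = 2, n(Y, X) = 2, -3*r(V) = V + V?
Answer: 658/3 ≈ 219.33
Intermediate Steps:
r(V) = -2*V/3 (r(V) = -(V + V)/3 = -2*V/3)
U(k) = -4 (U(k) = -3 + (3 - 4) = -3 - 1 = -4)
m = 24 (m = (2*2)*6 = 4*6 = 24)
G(T) = 24 (G(T) = 24*(-1 + 2) = 24*1 = 24)
r(-5) + G(-3)*9 = -⅔*(-5) + 24*9 = 10/3 + 216 = 658/3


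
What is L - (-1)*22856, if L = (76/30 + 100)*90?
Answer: 32084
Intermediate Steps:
L = 9228 (L = (76*(1/30) + 100)*90 = (38/15 + 100)*90 = (1538/15)*90 = 9228)
L - (-1)*22856 = 9228 - (-1)*22856 = 9228 - 1*(-22856) = 9228 + 22856 = 32084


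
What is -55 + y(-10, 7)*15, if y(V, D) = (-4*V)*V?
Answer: -6055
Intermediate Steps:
y(V, D) = -4*V²
-55 + y(-10, 7)*15 = -55 - 4*(-10)²*15 = -55 - 4*100*15 = -55 - 400*15 = -55 - 6000 = -6055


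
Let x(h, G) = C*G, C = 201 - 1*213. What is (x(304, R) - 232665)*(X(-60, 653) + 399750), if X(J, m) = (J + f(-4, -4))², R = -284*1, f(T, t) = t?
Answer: -92584522422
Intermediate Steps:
C = -12 (C = 201 - 213 = -12)
R = -284
X(J, m) = (-4 + J)² (X(J, m) = (J - 4)² = (-4 + J)²)
x(h, G) = -12*G
(x(304, R) - 232665)*(X(-60, 653) + 399750) = (-12*(-284) - 232665)*((-4 - 60)² + 399750) = (3408 - 232665)*((-64)² + 399750) = -229257*(4096 + 399750) = -229257*403846 = -92584522422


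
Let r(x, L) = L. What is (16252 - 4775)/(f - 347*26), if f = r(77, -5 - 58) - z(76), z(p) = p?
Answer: -11477/9161 ≈ -1.2528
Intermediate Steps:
f = -139 (f = (-5 - 58) - 1*76 = -63 - 76 = -139)
(16252 - 4775)/(f - 347*26) = (16252 - 4775)/(-139 - 347*26) = 11477/(-139 - 9022) = 11477/(-9161) = 11477*(-1/9161) = -11477/9161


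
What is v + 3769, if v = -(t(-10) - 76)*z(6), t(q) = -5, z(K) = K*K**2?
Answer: 21265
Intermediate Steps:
z(K) = K**3
v = 17496 (v = -(-5 - 76)*6**3 = -(-81)*216 = -1*(-17496) = 17496)
v + 3769 = 17496 + 3769 = 21265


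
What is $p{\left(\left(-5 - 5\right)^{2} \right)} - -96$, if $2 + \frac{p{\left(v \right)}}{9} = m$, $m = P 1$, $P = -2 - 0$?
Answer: $60$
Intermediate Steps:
$P = -2$ ($P = -2 + 0 = -2$)
$m = -2$ ($m = \left(-2\right) 1 = -2$)
$p{\left(v \right)} = -36$ ($p{\left(v \right)} = -18 + 9 \left(-2\right) = -18 - 18 = -36$)
$p{\left(\left(-5 - 5\right)^{2} \right)} - -96 = -36 - -96 = -36 + 96 = 60$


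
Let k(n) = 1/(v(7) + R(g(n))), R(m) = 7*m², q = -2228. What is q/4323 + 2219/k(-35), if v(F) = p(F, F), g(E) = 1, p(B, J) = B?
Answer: 134296090/4323 ≈ 31066.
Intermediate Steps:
v(F) = F
k(n) = 1/14 (k(n) = 1/(7 + 7*1²) = 1/(7 + 7*1) = 1/(7 + 7) = 1/14)
q/4323 + 2219/k(-35) = -2228/4323 + 2219/(1/14) = -2228*1/4323 + 2219*14 = -2228/4323 + 31066 = 134296090/4323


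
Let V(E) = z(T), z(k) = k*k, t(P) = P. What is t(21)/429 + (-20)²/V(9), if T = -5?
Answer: 2295/143 ≈ 16.049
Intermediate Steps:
z(k) = k²
V(E) = 25 (V(E) = (-5)² = 25)
t(21)/429 + (-20)²/V(9) = 21/429 + (-20)²/25 = 21*(1/429) + 400*(1/25) = 7/143 + 16 = 2295/143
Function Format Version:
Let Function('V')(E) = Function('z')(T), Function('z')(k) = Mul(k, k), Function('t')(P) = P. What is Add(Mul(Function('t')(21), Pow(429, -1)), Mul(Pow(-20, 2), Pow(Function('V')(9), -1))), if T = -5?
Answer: Rational(2295, 143) ≈ 16.049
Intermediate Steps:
Function('z')(k) = Pow(k, 2)
Function('V')(E) = 25 (Function('V')(E) = Pow(-5, 2) = 25)
Add(Mul(Function('t')(21), Pow(429, -1)), Mul(Pow(-20, 2), Pow(Function('V')(9), -1))) = Add(Mul(21, Pow(429, -1)), Mul(Pow(-20, 2), Pow(25, -1))) = Add(Mul(21, Rational(1, 429)), Mul(400, Rational(1, 25))) = Add(Rational(7, 143), 16) = Rational(2295, 143)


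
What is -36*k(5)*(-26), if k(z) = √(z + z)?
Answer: 936*√10 ≈ 2959.9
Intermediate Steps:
k(z) = √2*√z (k(z) = √(2*z) = √2*√z)
-36*k(5)*(-26) = -36*√2*√5*(-26) = -36*√10*(-26) = 936*√10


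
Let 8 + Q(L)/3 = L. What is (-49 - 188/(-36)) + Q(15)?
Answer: -205/9 ≈ -22.778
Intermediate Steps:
Q(L) = -24 + 3*L
(-49 - 188/(-36)) + Q(15) = (-49 - 188/(-36)) + (-24 + 3*15) = (-49 - 188*(-1/36)) + (-24 + 45) = (-49 + 47/9) + 21 = -394/9 + 21 = -205/9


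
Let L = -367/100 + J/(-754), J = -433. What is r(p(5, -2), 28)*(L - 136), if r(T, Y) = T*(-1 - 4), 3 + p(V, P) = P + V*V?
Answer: 5243909/377 ≈ 13910.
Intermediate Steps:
p(V, P) = -3 + P + V² (p(V, P) = -3 + (P + V*V) = -3 + (P + V²) = -3 + P + V²)
r(T, Y) = -5*T (r(T, Y) = T*(-5) = -5*T)
L = -116709/37700 (L = -367/100 - 433/(-754) = -367*1/100 - 433*(-1/754) = -367/100 + 433/754 = -116709/37700 ≈ -3.0957)
r(p(5, -2), 28)*(L - 136) = (-5*(-3 - 2 + 5²))*(-116709/37700 - 136) = -5*(-3 - 2 + 25)*(-5243909/37700) = -5*20*(-5243909/37700) = -100*(-5243909/37700) = 5243909/377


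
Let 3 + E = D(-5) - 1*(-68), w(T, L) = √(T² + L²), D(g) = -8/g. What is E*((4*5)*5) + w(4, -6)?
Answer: 6660 + 2*√13 ≈ 6667.2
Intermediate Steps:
w(T, L) = √(L² + T²)
E = 333/5 (E = -3 + (-8/(-5) - 1*(-68)) = -3 + (-8*(-⅕) + 68) = -3 + (8/5 + 68) = -3 + 348/5 = 333/5 ≈ 66.600)
E*((4*5)*5) + w(4, -6) = 333*((4*5)*5)/5 + √((-6)² + 4²) = 333*(20*5)/5 + √(36 + 16) = (333/5)*100 + √52 = 6660 + 2*√13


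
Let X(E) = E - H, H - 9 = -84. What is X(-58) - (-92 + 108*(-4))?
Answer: 541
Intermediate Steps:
H = -75 (H = 9 - 84 = -75)
X(E) = 75 + E (X(E) = E - 1*(-75) = E + 75 = 75 + E)
X(-58) - (-92 + 108*(-4)) = (75 - 58) - (-92 + 108*(-4)) = 17 - (-92 - 432) = 17 - 1*(-524) = 17 + 524 = 541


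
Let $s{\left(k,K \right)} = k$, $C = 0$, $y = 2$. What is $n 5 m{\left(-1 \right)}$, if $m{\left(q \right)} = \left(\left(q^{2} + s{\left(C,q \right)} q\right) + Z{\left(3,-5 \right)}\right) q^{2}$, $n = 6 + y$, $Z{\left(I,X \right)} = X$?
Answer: $-160$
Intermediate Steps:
$n = 8$ ($n = 6 + 2 = 8$)
$m{\left(q \right)} = q^{2} \left(-5 + q^{2}\right)$ ($m{\left(q \right)} = \left(\left(q^{2} + 0 q\right) - 5\right) q^{2} = \left(\left(q^{2} + 0\right) - 5\right) q^{2} = \left(q^{2} - 5\right) q^{2} = \left(-5 + q^{2}\right) q^{2} = q^{2} \left(-5 + q^{2}\right)$)
$n 5 m{\left(-1 \right)} = 8 \cdot 5 \left(-1\right)^{2} \left(-5 + \left(-1\right)^{2}\right) = 40 \cdot 1 \left(-5 + 1\right) = 40 \cdot 1 \left(-4\right) = 40 \left(-4\right) = -160$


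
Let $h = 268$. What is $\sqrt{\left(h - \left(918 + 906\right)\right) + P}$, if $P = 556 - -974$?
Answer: $i \sqrt{26} \approx 5.099 i$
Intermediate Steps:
$P = 1530$ ($P = 556 + 974 = 1530$)
$\sqrt{\left(h - \left(918 + 906\right)\right) + P} = \sqrt{\left(268 - \left(918 + 906\right)\right) + 1530} = \sqrt{\left(268 - 1824\right) + 1530} = \sqrt{-1556 + 1530} = \sqrt{-26} = i \sqrt{26}$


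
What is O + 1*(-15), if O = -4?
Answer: -19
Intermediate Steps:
O + 1*(-15) = -4 + 1*(-15) = -4 - 15 = -19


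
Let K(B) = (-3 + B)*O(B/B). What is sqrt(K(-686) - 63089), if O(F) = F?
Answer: I*sqrt(63778) ≈ 252.54*I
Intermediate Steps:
K(B) = -3 + B (K(B) = (-3 + B)*(B/B) = (-3 + B)*1 = -3 + B)
sqrt(K(-686) - 63089) = sqrt((-3 - 686) - 63089) = sqrt(-689 - 63089) = sqrt(-63778) = I*sqrt(63778)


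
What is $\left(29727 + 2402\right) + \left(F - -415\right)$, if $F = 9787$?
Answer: $42331$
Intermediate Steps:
$\left(29727 + 2402\right) + \left(F - -415\right) = \left(29727 + 2402\right) + \left(9787 - -415\right) = 32129 + \left(9787 + 415\right) = 32129 + 10202 = 42331$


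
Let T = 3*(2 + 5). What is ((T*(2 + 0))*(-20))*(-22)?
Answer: 18480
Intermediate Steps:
T = 21 (T = 3*7 = 21)
((T*(2 + 0))*(-20))*(-22) = ((21*(2 + 0))*(-20))*(-22) = ((21*2)*(-20))*(-22) = (42*(-20))*(-22) = -840*(-22) = 18480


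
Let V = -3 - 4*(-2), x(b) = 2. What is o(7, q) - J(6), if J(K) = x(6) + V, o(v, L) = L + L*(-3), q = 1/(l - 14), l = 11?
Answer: -19/3 ≈ -6.3333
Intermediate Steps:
q = -1/3 (q = 1/(11 - 14) = 1/(-3) = -1/3 ≈ -0.33333)
V = 5 (V = -3 + 8 = 5)
o(v, L) = -2*L (o(v, L) = L - 3*L = -2*L)
J(K) = 7 (J(K) = 2 + 5 = 7)
o(7, q) - J(6) = -2*(-1/3) - 1*7 = 2/3 - 7 = -19/3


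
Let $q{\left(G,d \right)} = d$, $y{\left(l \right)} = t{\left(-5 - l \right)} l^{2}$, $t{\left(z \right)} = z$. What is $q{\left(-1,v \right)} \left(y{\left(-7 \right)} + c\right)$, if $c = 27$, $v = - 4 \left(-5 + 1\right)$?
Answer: $2000$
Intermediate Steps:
$v = 16$ ($v = \left(-4\right) \left(-4\right) = 16$)
$y{\left(l \right)} = l^{2} \left(-5 - l\right)$ ($y{\left(l \right)} = \left(-5 - l\right) l^{2} = l^{2} \left(-5 - l\right)$)
$q{\left(-1,v \right)} \left(y{\left(-7 \right)} + c\right) = 16 \left(\left(-7\right)^{2} \left(-5 - -7\right) + 27\right) = 16 \left(49 \left(-5 + 7\right) + 27\right) = 16 \left(49 \cdot 2 + 27\right) = 16 \left(98 + 27\right) = 16 \cdot 125 = 2000$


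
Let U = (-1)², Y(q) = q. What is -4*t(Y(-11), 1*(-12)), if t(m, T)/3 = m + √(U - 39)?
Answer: 132 - 12*I*√38 ≈ 132.0 - 73.973*I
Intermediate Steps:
U = 1
t(m, T) = 3*m + 3*I*√38 (t(m, T) = 3*(m + √(1 - 39)) = 3*(m + √(-38)) = 3*(m + I*√38) = 3*m + 3*I*√38)
-4*t(Y(-11), 1*(-12)) = -4*(3*(-11) + 3*I*√38) = -4*(-33 + 3*I*√38) = 132 - 12*I*√38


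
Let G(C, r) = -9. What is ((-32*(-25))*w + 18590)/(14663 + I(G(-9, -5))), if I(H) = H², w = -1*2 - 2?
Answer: 405/388 ≈ 1.0438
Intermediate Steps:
w = -4 (w = -2 - 2 = -4)
((-32*(-25))*w + 18590)/(14663 + I(G(-9, -5))) = (-32*(-25)*(-4) + 18590)/(14663 + (-9)²) = (800*(-4) + 18590)/(14663 + 81) = (-3200 + 18590)/14744 = 15390*(1/14744) = 405/388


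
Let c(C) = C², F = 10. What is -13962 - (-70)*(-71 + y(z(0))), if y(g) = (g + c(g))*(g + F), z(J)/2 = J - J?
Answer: -18932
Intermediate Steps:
z(J) = 0 (z(J) = 2*(J - J) = 2*0 = 0)
y(g) = (10 + g)*(g + g²) (y(g) = (g + g²)*(g + 10) = (g + g²)*(10 + g) = (10 + g)*(g + g²))
-13962 - (-70)*(-71 + y(z(0))) = -13962 - (-70)*(-71 + 0*(10 + 0² + 11*0)) = -13962 - (-70)*(-71 + 0*(10 + 0 + 0)) = -13962 - (-70)*(-71 + 0*10) = -13962 - (-70)*(-71 + 0) = -13962 - (-70)*(-71) = -13962 - 1*4970 = -13962 - 4970 = -18932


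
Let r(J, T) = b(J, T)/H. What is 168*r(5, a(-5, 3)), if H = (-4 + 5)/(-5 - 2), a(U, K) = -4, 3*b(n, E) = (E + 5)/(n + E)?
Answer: -392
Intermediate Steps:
b(n, E) = (5 + E)/(3*(E + n)) (b(n, E) = ((E + 5)/(n + E))/3 = ((5 + E)/(E + n))/3 = (5 + E)/(3*(E + n)))
H = -⅐ (H = 1/(-7) = 1*(-⅐) = -⅐ ≈ -0.14286)
r(J, T) = -7*(5 + T)/(3*(J + T)) (r(J, T) = ((5 + T)/(3*(T + J)))/(-⅐) = ((5 + T)/(3*(J + T)))*(-7) = -7*(5 + T)/(3*(J + T)))
168*r(5, a(-5, 3)) = 168*(7*(-5 - 1*(-4))/(3*(5 - 4))) = 168*((7/3)*(-5 + 4)/1) = 168*((7/3)*1*(-1)) = 168*(-7/3) = -392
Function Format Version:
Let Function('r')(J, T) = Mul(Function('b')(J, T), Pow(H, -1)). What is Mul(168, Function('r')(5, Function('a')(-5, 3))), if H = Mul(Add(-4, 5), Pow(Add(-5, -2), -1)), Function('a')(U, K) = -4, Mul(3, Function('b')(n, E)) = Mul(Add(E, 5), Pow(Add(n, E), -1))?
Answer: -392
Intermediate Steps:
Function('b')(n, E) = Mul(Rational(1, 3), Pow(Add(E, n), -1), Add(5, E)) (Function('b')(n, E) = Mul(Rational(1, 3), Mul(Add(E, 5), Pow(Add(n, E), -1))) = Mul(Rational(1, 3), Mul(Add(5, E), Pow(Add(E, n), -1))) = Mul(Rational(1, 3), Mul(Pow(Add(E, n), -1), Add(5, E))) = Mul(Rational(1, 3), Pow(Add(E, n), -1), Add(5, E)))
H = Rational(-1, 7) (H = Mul(1, Pow(-7, -1)) = Mul(1, Rational(-1, 7)) = Rational(-1, 7) ≈ -0.14286)
Function('r')(J, T) = Mul(Rational(-7, 3), Pow(Add(J, T), -1), Add(5, T)) (Function('r')(J, T) = Mul(Mul(Rational(1, 3), Pow(Add(T, J), -1), Add(5, T)), Pow(Rational(-1, 7), -1)) = Mul(Mul(Rational(1, 3), Pow(Add(J, T), -1), Add(5, T)), -7) = Mul(Rational(-7, 3), Pow(Add(J, T), -1), Add(5, T)))
Mul(168, Function('r')(5, Function('a')(-5, 3))) = Mul(168, Mul(Rational(7, 3), Pow(Add(5, -4), -1), Add(-5, Mul(-1, -4)))) = Mul(168, Mul(Rational(7, 3), Pow(1, -1), Add(-5, 4))) = Mul(168, Mul(Rational(7, 3), 1, -1)) = Mul(168, Rational(-7, 3)) = -392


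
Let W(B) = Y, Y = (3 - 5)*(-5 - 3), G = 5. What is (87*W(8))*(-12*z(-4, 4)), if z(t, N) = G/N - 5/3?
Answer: 6960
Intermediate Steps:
Y = 16 (Y = -2*(-8) = 16)
z(t, N) = -5/3 + 5/N (z(t, N) = 5/N - 5/3 = -5/3 + 5/N)
W(B) = 16
(87*W(8))*(-12*z(-4, 4)) = (87*16)*(-12*(-5/3 + 5/4)) = 1392*(-12*(-5/3 + 5*(¼))) = 1392*(-12*(-5/3 + 5/4)) = 1392*(-12*(-5/12)) = 1392*5 = 6960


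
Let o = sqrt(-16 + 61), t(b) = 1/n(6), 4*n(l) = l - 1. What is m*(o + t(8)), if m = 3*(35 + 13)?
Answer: 576/5 + 432*sqrt(5) ≈ 1081.2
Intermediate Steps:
n(l) = -1/4 + l/4 (n(l) = (l - 1)/4 = (-1 + l)/4 = -1/4 + l/4)
t(b) = 4/5 (t(b) = 1/(-1/4 + (1/4)*6) = 1/(-1/4 + 3/2) = 1/(5/4) = 4/5)
m = 144 (m = 3*48 = 144)
o = 3*sqrt(5) (o = sqrt(45) = 3*sqrt(5) ≈ 6.7082)
m*(o + t(8)) = 144*(3*sqrt(5) + 4/5) = 144*(4/5 + 3*sqrt(5)) = 576/5 + 432*sqrt(5)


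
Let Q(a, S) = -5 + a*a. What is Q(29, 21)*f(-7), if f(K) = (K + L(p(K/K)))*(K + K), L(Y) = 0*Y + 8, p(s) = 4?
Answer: -11704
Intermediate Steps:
Q(a, S) = -5 + a²
L(Y) = 8 (L(Y) = 0 + 8 = 8)
f(K) = 2*K*(8 + K) (f(K) = (K + 8)*(K + K) = (8 + K)*(2*K) = 2*K*(8 + K))
Q(29, 21)*f(-7) = (-5 + 29²)*(2*(-7)*(8 - 7)) = (-5 + 841)*(2*(-7)*1) = 836*(-14) = -11704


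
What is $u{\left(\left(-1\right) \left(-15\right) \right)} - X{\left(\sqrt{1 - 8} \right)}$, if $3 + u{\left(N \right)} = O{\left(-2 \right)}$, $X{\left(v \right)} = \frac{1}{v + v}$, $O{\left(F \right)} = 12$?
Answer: $9 + \frac{i \sqrt{7}}{14} \approx 9.0 + 0.18898 i$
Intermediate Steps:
$X{\left(v \right)} = \frac{1}{2 v}$
$u{\left(N \right)} = 9$ ($u{\left(N \right)} = -3 + 12 = 9$)
$u{\left(\left(-1\right) \left(-15\right) \right)} - X{\left(\sqrt{1 - 8} \right)} = 9 - \frac{1}{2 \sqrt{1 - 8}} = 9 - \frac{1}{2 \sqrt{-7}} = 9 - \frac{1}{2 i \sqrt{7}} = 9 - \frac{\left(- \frac{1}{7}\right) i \sqrt{7}}{2} = 9 - - \frac{i \sqrt{7}}{14} = 9 + \frac{i \sqrt{7}}{14}$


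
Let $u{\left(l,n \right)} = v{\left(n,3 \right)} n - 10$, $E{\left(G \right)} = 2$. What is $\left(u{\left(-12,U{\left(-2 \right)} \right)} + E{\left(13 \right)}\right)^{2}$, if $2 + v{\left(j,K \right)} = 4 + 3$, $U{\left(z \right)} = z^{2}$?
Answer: $144$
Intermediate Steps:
$v{\left(j,K \right)} = 5$ ($v{\left(j,K \right)} = -2 + \left(4 + 3\right) = -2 + 7 = 5$)
$u{\left(l,n \right)} = -10 + 5 n$ ($u{\left(l,n \right)} = 5 n - 10 = -10 + 5 n$)
$\left(u{\left(-12,U{\left(-2 \right)} \right)} + E{\left(13 \right)}\right)^{2} = \left(\left(-10 + 5 \left(-2\right)^{2}\right) + 2\right)^{2} = \left(\left(-10 + 5 \cdot 4\right) + 2\right)^{2} = \left(\left(-10 + 20\right) + 2\right)^{2} = \left(10 + 2\right)^{2} = 12^{2} = 144$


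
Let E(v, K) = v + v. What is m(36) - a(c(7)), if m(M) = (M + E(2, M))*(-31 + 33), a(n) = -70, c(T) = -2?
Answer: 150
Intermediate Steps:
E(v, K) = 2*v
m(M) = 8 + 2*M (m(M) = (M + 2*2)*(-31 + 33) = (M + 4)*2 = (4 + M)*2 = 8 + 2*M)
m(36) - a(c(7)) = (8 + 2*36) - 1*(-70) = (8 + 72) + 70 = 80 + 70 = 150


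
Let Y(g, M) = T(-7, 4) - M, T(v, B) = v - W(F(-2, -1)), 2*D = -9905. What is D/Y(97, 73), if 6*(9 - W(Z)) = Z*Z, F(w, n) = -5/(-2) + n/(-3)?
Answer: 30564/541 ≈ 56.495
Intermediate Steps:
D = -9905/2 (D = (1/2)*(-9905) = -9905/2 ≈ -4952.5)
F(w, n) = 5/2 - n/3 (F(w, n) = -5*(-1/2) + n*(-1/3) = 5/2 - n/3)
W(Z) = 9 - Z**2/6 (W(Z) = 9 - Z*Z/6 = 9 - Z**2/6)
T(v, B) = -1655/216 + v (T(v, B) = v - (9 - (5/2 - 1/3*(-1))**2/6) = v - (9 - (5/2 + 1/3)**2/6) = v - (9 - (17/6)**2/6) = v - (9 - 1/6*289/36) = v - (9 - 289/216) = v - 1*1655/216 = v - 1655/216 = -1655/216 + v)
Y(g, M) = -3167/216 - M (Y(g, M) = (-1655/216 - 7) - M = -3167/216 - M)
D/Y(97, 73) = -9905/(2*(-3167/216 - 1*73)) = -9905/(2*(-3167/216 - 73)) = -9905/(2*(-18935/216)) = -9905/2*(-216/18935) = 30564/541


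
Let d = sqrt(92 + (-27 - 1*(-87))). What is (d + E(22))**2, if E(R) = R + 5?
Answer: 881 + 108*sqrt(38) ≈ 1546.8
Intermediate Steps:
E(R) = 5 + R
d = 2*sqrt(38) (d = sqrt(92 + (-27 + 87)) = sqrt(92 + 60) = sqrt(152) = 2*sqrt(38) ≈ 12.329)
(d + E(22))**2 = (2*sqrt(38) + (5 + 22))**2 = (2*sqrt(38) + 27)**2 = (27 + 2*sqrt(38))**2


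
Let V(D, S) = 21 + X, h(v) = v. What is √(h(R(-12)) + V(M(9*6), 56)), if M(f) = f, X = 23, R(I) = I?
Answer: 4*√2 ≈ 5.6569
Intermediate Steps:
V(D, S) = 44 (V(D, S) = 21 + 23 = 44)
√(h(R(-12)) + V(M(9*6), 56)) = √(-12 + 44) = √32 = 4*√2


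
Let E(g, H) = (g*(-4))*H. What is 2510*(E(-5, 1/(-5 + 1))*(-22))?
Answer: 276100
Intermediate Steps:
E(g, H) = -4*H*g (E(g, H) = (-4*g)*H = -4*H*g)
2510*(E(-5, 1/(-5 + 1))*(-22)) = 2510*(-4*(-5)/(-5 + 1)*(-22)) = 2510*(-4*(-5)/(-4)*(-22)) = 2510*(-4*(-1/4)*(-5)*(-22)) = 2510*(-5*(-22)) = 2510*110 = 276100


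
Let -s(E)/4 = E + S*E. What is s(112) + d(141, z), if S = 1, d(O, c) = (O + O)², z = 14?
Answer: 78628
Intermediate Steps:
d(O, c) = 4*O² (d(O, c) = (2*O)² = 4*O²)
s(E) = -8*E (s(E) = -4*(E + 1*E) = -4*(E + E) = -8*E)
s(112) + d(141, z) = -8*112 + 4*141² = -896 + 4*19881 = -896 + 79524 = 78628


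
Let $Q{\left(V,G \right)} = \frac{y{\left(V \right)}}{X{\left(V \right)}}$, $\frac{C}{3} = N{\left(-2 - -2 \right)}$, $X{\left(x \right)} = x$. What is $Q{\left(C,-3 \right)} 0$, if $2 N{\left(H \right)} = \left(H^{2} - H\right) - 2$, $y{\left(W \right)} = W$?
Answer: $0$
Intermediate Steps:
$N{\left(H \right)} = -1 + \frac{H^{2}}{2} - \frac{H}{2}$ ($N{\left(H \right)} = \frac{\left(H^{2} - H\right) - 2}{2} = \frac{-2 + H^{2} - H}{2} = -1 + \frac{H^{2}}{2} - \frac{H}{2}$)
$C = -3$ ($C = 3 \left(-1 + \frac{\left(-2 - -2\right)^{2}}{2} - \frac{-2 - -2}{2}\right) = 3 \left(-1 + \frac{\left(-2 + 2\right)^{2}}{2} - \frac{-2 + 2}{2}\right) = 3 \left(-1 + \frac{0^{2}}{2} - 0\right) = 3 \left(-1 + \frac{1}{2} \cdot 0 + 0\right) = 3 \left(-1 + 0 + 0\right) = 3 \left(-1\right) = -3$)
$Q{\left(V,G \right)} = 1$ ($Q{\left(V,G \right)} = \frac{V}{V} = 1$)
$Q{\left(C,-3 \right)} 0 = 1 \cdot 0 = 0$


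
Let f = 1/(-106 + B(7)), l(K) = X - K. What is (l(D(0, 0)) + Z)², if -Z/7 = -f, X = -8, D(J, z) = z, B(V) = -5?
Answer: 801025/12321 ≈ 65.013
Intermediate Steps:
l(K) = -8 - K
f = -1/111 (f = 1/(-106 - 5) = 1/(-111) = -1/111 ≈ -0.0090090)
Z = -7/111 (Z = -(-7)*(-1)/111 = -7*1/111 = -7/111 ≈ -0.063063)
(l(D(0, 0)) + Z)² = ((-8 - 1*0) - 7/111)² = ((-8 + 0) - 7/111)² = (-8 - 7/111)² = (-895/111)² = 801025/12321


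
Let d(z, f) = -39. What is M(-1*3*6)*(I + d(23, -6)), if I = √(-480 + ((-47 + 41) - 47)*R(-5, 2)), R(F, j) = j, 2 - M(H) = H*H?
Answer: 12558 - 322*I*√586 ≈ 12558.0 - 7794.8*I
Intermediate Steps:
M(H) = 2 - H² (M(H) = 2 - H*H = 2 - H²)
I = I*√586 (I = √(-480 + ((-47 + 41) - 47)*2) = √(-480 + (-6 - 47)*2) = √(-480 - 53*2) = √(-480 - 106) = √(-586) = I*√586 ≈ 24.207*I)
M(-1*3*6)*(I + d(23, -6)) = (2 - (-1*3*6)²)*(I*√586 - 39) = (2 - (-3*6)²)*(-39 + I*√586) = (2 - 1*(-18)²)*(-39 + I*√586) = (2 - 1*324)*(-39 + I*√586) = (2 - 324)*(-39 + I*√586) = -322*(-39 + I*√586) = 12558 - 322*I*√586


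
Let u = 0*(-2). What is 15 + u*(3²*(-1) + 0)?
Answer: 15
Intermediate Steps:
u = 0
15 + u*(3²*(-1) + 0) = 15 + 0*(3²*(-1) + 0) = 15 + 0*(9*(-1) + 0) = 15 + 0*(-9 + 0) = 15 + 0*(-9) = 15 + 0 = 15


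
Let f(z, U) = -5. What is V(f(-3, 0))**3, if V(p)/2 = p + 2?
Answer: -216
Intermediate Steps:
V(p) = 4 + 2*p (V(p) = 2*(p + 2) = 2*(2 + p) = 4 + 2*p)
V(f(-3, 0))**3 = (4 + 2*(-5))**3 = (4 - 10)**3 = (-6)**3 = -216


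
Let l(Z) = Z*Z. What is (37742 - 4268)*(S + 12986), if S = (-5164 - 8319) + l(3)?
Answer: -16335312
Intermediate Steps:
l(Z) = Z²
S = -13474 (S = (-5164 - 8319) + 3² = -13483 + 9 = -13474)
(37742 - 4268)*(S + 12986) = (37742 - 4268)*(-13474 + 12986) = 33474*(-488) = -16335312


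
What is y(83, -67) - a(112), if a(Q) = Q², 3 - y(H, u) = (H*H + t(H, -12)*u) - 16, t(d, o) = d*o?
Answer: -86146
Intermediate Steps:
y(H, u) = 19 - H² + 12*H*u (y(H, u) = 3 - ((H*H + (H*(-12))*u) - 16) = 3 - ((H² + (-12*H)*u) - 16) = 3 - ((H² - 12*H*u) - 16) = 3 - (-16 + H² - 12*H*u) = 3 + (16 - H² + 12*H*u) = 19 - H² + 12*H*u)
y(83, -67) - a(112) = (19 - 1*83² + 12*83*(-67)) - 1*112² = (19 - 1*6889 - 66732) - 1*12544 = (19 - 6889 - 66732) - 12544 = -73602 - 12544 = -86146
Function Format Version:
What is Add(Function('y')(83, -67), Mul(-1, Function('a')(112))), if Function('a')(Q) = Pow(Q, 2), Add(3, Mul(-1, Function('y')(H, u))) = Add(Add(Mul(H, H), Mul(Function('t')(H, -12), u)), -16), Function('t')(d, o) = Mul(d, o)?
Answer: -86146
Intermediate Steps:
Function('y')(H, u) = Add(19, Mul(-1, Pow(H, 2)), Mul(12, H, u)) (Function('y')(H, u) = Add(3, Mul(-1, Add(Add(Mul(H, H), Mul(Mul(H, -12), u)), -16))) = Add(3, Mul(-1, Add(Add(Pow(H, 2), Mul(Mul(-12, H), u)), -16))) = Add(3, Mul(-1, Add(Add(Pow(H, 2), Mul(-12, H, u)), -16))) = Add(3, Mul(-1, Add(-16, Pow(H, 2), Mul(-12, H, u)))) = Add(3, Add(16, Mul(-1, Pow(H, 2)), Mul(12, H, u))) = Add(19, Mul(-1, Pow(H, 2)), Mul(12, H, u)))
Add(Function('y')(83, -67), Mul(-1, Function('a')(112))) = Add(Add(19, Mul(-1, Pow(83, 2)), Mul(12, 83, -67)), Mul(-1, Pow(112, 2))) = Add(Add(19, Mul(-1, 6889), -66732), Mul(-1, 12544)) = Add(Add(19, -6889, -66732), -12544) = Add(-73602, -12544) = -86146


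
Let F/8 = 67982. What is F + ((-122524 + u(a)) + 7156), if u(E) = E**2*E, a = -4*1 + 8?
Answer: 428552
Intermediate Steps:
F = 543856 (F = 8*67982 = 543856)
a = 4 (a = -4 + 8 = 4)
u(E) = E**3
F + ((-122524 + u(a)) + 7156) = 543856 + ((-122524 + 4**3) + 7156) = 543856 + ((-122524 + 64) + 7156) = 543856 + (-122460 + 7156) = 543856 - 115304 = 428552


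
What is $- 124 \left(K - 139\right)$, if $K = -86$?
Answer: $27900$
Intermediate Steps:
$- 124 \left(K - 139\right) = - 124 \left(-86 - 139\right) = \left(-124\right) \left(-225\right) = 27900$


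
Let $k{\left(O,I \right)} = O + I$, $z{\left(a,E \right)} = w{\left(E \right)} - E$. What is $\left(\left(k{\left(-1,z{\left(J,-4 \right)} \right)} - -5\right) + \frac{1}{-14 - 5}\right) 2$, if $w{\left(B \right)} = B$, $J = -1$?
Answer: $\frac{150}{19} \approx 7.8947$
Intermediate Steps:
$z{\left(a,E \right)} = 0$ ($z{\left(a,E \right)} = E - E = 0$)
$k{\left(O,I \right)} = I + O$
$\left(\left(k{\left(-1,z{\left(J,-4 \right)} \right)} - -5\right) + \frac{1}{-14 - 5}\right) 2 = \left(\left(\left(0 - 1\right) - -5\right) + \frac{1}{-14 - 5}\right) 2 = \left(\left(-1 + 5\right) + \frac{1}{-19}\right) 2 = \left(4 - \frac{1}{19}\right) 2 = \frac{75}{19} \cdot 2 = \frac{150}{19}$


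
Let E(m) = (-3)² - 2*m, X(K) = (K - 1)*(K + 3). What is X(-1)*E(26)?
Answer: 172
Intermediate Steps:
X(K) = (-1 + K)*(3 + K)
E(m) = 9 - 2*m
X(-1)*E(26) = (-3 + (-1)² + 2*(-1))*(9 - 2*26) = (-3 + 1 - 2)*(9 - 52) = -4*(-43) = 172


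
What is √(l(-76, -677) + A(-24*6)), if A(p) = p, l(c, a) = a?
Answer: I*√821 ≈ 28.653*I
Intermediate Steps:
√(l(-76, -677) + A(-24*6)) = √(-677 - 24*6) = √(-677 - 144) = √(-821) = I*√821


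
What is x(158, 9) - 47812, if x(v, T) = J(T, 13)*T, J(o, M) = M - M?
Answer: -47812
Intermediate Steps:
J(o, M) = 0
x(v, T) = 0 (x(v, T) = 0*T = 0)
x(158, 9) - 47812 = 0 - 47812 = -47812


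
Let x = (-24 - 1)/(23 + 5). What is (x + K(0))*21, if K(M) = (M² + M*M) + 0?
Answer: -75/4 ≈ -18.750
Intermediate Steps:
x = -25/28 ≈ -0.89286
K(M) = 2*M² (K(M) = (M² + M²) + 0 = 2*M² + 0 = 2*M²)
(x + K(0))*21 = (-25/28 + 2*0²)*21 = (-25/28 + 2*0)*21 = (-25/28 + 0)*21 = -25/28*21 = -75/4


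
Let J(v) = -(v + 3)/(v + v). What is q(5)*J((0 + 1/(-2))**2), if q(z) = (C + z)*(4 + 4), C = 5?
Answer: -520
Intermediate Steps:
q(z) = 40 + 8*z (q(z) = (5 + z)*(4 + 4) = (5 + z)*8 = 40 + 8*z)
J(v) = -(3 + v)/(2*v)
q(5)*J((0 + 1/(-2))**2) = (40 + 8*5)*((-3 - (0 + 1/(-2))**2)/(2*((0 + 1/(-2))**2))) = (40 + 40)*((-3 - (0 - 1/2)**2)/(2*((0 - 1/2)**2))) = 80*((-3 - (-1/2)**2)/(2*((-1/2)**2))) = 80*((-3 - 1*1/4)/(2*(1/4))) = 80*((1/2)*4*(-3 - 1/4)) = 80*((1/2)*4*(-13/4)) = 80*(-13/2) = -520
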